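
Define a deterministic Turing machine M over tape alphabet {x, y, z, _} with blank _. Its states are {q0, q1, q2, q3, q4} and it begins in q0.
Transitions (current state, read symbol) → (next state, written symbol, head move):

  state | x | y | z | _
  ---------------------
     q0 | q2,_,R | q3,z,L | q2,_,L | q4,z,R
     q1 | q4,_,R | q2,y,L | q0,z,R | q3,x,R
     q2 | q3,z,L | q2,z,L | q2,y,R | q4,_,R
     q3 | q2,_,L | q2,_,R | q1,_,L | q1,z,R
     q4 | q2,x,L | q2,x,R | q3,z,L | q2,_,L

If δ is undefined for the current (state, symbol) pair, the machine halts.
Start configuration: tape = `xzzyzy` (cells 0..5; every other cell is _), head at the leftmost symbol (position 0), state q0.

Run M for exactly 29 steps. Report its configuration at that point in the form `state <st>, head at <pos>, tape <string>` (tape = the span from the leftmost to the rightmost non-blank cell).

q0 | [x]zzyzy__   read x → write _, move R, go to q2
q2 | _[z]zyzy__   read z → write y, move R, go to q2
q2 | _y[z]yzy__   read z → write y, move R, go to q2
q2 | _yy[y]zy__   read y → write z, move L, go to q2
q2 | _y[y]zzy__   read y → write z, move L, go to q2
q2 | _[y]zzzy__   read y → write z, move L, go to q2
q2 | [_]zzzzy__   read _ → write _, move R, go to q4
q4 | _[z]zzzy__   read z → write z, move L, go to q3
q3 | [_]zzzzy__   read _ → write z, move R, go to q1
q1 | z[z]zzzy__   read z → write z, move R, go to q0
q0 | zz[z]zzy__   read z → write _, move L, go to q2
q2 | z[z]_zzy__   read z → write y, move R, go to q2
q2 | zy[_]zzy__   read _ → write _, move R, go to q4
q4 | zy_[z]zy__   read z → write z, move L, go to q3
q3 | zy[_]zzy__   read _ → write z, move R, go to q1
q1 | zyz[z]zy__   read z → write z, move R, go to q0
q0 | zyzz[z]y__   read z → write _, move L, go to q2
q2 | zyz[z]_y__   read z → write y, move R, go to q2
q2 | zyzy[_]y__   read _ → write _, move R, go to q4
q4 | zyzy_[y]__   read y → write x, move R, go to q2
q2 | zyzy_x[_]_   read _ → write _, move R, go to q4
q4 | zyzy_x_[_]   read _ → write _, move L, go to q2
q2 | zyzy_x[_]_   read _ → write _, move R, go to q4
q4 | zyzy_x_[_]   read _ → write _, move L, go to q2
q2 | zyzy_x[_]_   read _ → write _, move R, go to q4
q4 | zyzy_x_[_]   read _ → write _, move L, go to q2
q2 | zyzy_x[_]_   read _ → write _, move R, go to q4
q4 | zyzy_x_[_]   read _ → write _, move L, go to q2
q2 | zyzy_x[_]_   read _ → write _, move R, go to q4
q4 | zyzy_x_[_]
After 29 steps: state q4, head at 7, tape zyzy_x.

state q4, head at 7, tape zyzy_x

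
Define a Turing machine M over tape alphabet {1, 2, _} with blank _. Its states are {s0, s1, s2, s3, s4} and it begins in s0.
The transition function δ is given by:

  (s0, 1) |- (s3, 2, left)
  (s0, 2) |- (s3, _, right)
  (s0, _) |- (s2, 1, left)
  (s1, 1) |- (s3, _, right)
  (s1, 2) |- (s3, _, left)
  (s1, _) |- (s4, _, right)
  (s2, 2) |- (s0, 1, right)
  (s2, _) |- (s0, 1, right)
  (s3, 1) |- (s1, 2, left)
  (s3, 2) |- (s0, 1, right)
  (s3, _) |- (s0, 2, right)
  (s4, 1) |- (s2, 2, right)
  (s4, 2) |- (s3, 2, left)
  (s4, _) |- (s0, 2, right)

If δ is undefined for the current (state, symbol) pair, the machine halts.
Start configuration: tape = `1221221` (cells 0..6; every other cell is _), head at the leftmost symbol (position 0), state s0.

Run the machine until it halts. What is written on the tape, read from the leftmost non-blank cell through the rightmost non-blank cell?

2_12_122_11

s0 | _[1]221221___   read 1 → write 2, move left, go to s3
s3 | [_]2221221___   read _ → write 2, move right, go to s0
s0 | 2[2]221221___   read 2 → write _, move right, go to s3
s3 | 2_[2]21221___   read 2 → write 1, move right, go to s0
s0 | 2_1[2]1221___   read 2 → write _, move right, go to s3
s3 | 2_1_[1]221___   read 1 → write 2, move left, go to s1
s1 | 2_1[_]2221___   read _ → write _, move right, go to s4
s4 | 2_1_[2]221___   read 2 → write 2, move left, go to s3
s3 | 2_1[_]2221___   read _ → write 2, move right, go to s0
s0 | 2_12[2]221___   read 2 → write _, move right, go to s3
s3 | 2_12_[2]21___   read 2 → write 1, move right, go to s0
s0 | 2_12_1[2]1___   read 2 → write _, move right, go to s3
s3 | 2_12_1_[1]___   read 1 → write 2, move left, go to s1
s1 | 2_12_1[_]2___   read _ → write _, move right, go to s4
s4 | 2_12_1_[2]___   read 2 → write 2, move left, go to s3
s3 | 2_12_1[_]2___   read _ → write 2, move right, go to s0
s0 | 2_12_12[2]___   read 2 → write _, move right, go to s3
s3 | 2_12_12_[_]__   read _ → write 2, move right, go to s0
s0 | 2_12_12_2[_]_   read _ → write 1, move left, go to s2
s2 | 2_12_12_[2]1_   read 2 → write 1, move right, go to s0
s0 | 2_12_12_1[1]_   read 1 → write 2, move left, go to s3
s3 | 2_12_12_[1]2_   read 1 → write 2, move left, go to s1
s1 | 2_12_12[_]22_   read _ → write _, move right, go to s4
s4 | 2_12_12_[2]2_   read 2 → write 2, move left, go to s3
s3 | 2_12_12[_]22_   read _ → write 2, move right, go to s0
s0 | 2_12_122[2]2_   read 2 → write _, move right, go to s3
s3 | 2_12_122_[2]_   read 2 → write 1, move right, go to s0
s0 | 2_12_122_1[_]   read _ → write 1, move left, go to s2
s2 | 2_12_122_[1]1
The non-blank tape span at halt is 2_12_122_11.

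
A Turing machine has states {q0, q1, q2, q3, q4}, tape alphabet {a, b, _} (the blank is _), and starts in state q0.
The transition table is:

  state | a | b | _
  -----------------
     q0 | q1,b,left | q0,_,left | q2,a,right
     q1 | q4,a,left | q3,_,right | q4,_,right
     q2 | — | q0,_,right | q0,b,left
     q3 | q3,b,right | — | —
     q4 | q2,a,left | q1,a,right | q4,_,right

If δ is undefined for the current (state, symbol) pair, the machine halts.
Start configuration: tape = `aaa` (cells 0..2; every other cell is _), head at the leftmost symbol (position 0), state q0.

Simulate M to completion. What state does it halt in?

q3

q0 | ___[a]aa_   read a → write b, move left, go to q1
q1 | __[_]baa_   read _ → write _, move right, go to q4
q4 | ___[b]aa_   read b → write a, move right, go to q1
q1 | ___a[a]a_   read a → write a, move left, go to q4
q4 | ___[a]aa_   read a → write a, move left, go to q2
q2 | __[_]aaa_   read _ → write b, move left, go to q0
q0 | _[_]baaa_   read _ → write a, move right, go to q2
q2 | _a[b]aaa_   read b → write _, move right, go to q0
q0 | _a_[a]aa_   read a → write b, move left, go to q1
q1 | _a[_]baa_   read _ → write _, move right, go to q4
q4 | _a_[b]aa_   read b → write a, move right, go to q1
q1 | _a_a[a]a_   read a → write a, move left, go to q4
q4 | _a_[a]aa_   read a → write a, move left, go to q2
q2 | _a[_]aaa_   read _ → write b, move left, go to q0
q0 | _[a]baaa_   read a → write b, move left, go to q1
q1 | [_]bbaaa_   read _ → write _, move right, go to q4
q4 | _[b]baaa_   read b → write a, move right, go to q1
q1 | _a[b]aaa_   read b → write _, move right, go to q3
q3 | _a_[a]aa_   read a → write b, move right, go to q3
q3 | _a_b[a]a_   read a → write b, move right, go to q3
q3 | _a_bb[a]_   read a → write b, move right, go to q3
q3 | _a_bbb[_]
No transition is defined for (q3, _); M halts in state q3.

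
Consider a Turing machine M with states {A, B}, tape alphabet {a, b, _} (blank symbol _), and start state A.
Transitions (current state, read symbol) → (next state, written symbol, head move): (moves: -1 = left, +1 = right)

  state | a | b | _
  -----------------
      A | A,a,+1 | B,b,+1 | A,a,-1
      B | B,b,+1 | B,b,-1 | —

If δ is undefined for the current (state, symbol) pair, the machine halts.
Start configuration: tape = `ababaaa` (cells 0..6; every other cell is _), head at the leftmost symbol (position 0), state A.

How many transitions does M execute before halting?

state=A head=0 tape=_[a]babaaa   (A,a)→(A,a,+1)
state=A head=1 tape=_a[b]abaaa   (A,b)→(B,b,+1)
state=B head=2 tape=_ab[a]baaa   (B,a)→(B,b,+1)
state=B head=3 tape=_abb[b]aaa   (B,b)→(B,b,-1)
state=B head=2 tape=_ab[b]baaa   (B,b)→(B,b,-1)
state=B head=1 tape=_a[b]bbaaa   (B,b)→(B,b,-1)
state=B head=0 tape=_[a]bbbaaa   (B,a)→(B,b,+1)
state=B head=1 tape=_b[b]bbaaa   (B,b)→(B,b,-1)
state=B head=0 tape=_[b]bbbaaa   (B,b)→(B,b,-1)
state=B head=-1 tape=[_]bbbbaaa
M halts after 9 transitions.

9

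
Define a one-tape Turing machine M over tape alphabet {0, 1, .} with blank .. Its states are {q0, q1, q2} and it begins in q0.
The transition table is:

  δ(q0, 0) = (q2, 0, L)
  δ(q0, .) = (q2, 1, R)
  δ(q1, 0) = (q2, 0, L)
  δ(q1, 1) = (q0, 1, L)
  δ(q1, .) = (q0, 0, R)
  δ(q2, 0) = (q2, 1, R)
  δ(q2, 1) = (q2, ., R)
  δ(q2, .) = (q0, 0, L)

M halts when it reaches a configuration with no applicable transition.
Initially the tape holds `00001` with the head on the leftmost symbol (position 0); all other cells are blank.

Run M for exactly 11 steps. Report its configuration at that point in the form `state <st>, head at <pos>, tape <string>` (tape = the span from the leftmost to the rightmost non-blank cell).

state q2, head at 5, tape 11111110

q0 | ..[0]0001.   read 0 → write 0, move L, go to q2
q2 | .[.]00001.   read . → write 0, move L, go to q0
q0 | [.]000001.   read . → write 1, move R, go to q2
q2 | 1[0]00001.   read 0 → write 1, move R, go to q2
q2 | 11[0]0001.   read 0 → write 1, move R, go to q2
q2 | 111[0]001.   read 0 → write 1, move R, go to q2
q2 | 1111[0]01.   read 0 → write 1, move R, go to q2
q2 | 11111[0]1.   read 0 → write 1, move R, go to q2
q2 | 111111[1].   read 1 → write ., move R, go to q2
q2 | 111111.[.]   read . → write 0, move L, go to q0
q0 | 111111[.]0   read . → write 1, move R, go to q2
q2 | 1111111[0]
After 11 steps: state q2, head at 5, tape 11111110.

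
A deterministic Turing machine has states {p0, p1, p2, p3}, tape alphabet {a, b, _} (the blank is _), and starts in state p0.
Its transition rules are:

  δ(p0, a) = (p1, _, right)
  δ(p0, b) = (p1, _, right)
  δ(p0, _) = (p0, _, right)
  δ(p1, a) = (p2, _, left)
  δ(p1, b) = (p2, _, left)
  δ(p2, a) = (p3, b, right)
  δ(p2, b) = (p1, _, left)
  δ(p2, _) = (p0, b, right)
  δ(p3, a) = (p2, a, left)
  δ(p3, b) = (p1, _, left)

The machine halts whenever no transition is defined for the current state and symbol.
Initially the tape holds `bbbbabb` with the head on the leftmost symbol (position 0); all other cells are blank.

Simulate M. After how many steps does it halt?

p0 | [b]bbbabb_   read b → write _, move right, go to p1
p1 | _[b]bbabb_   read b → write _, move left, go to p2
p2 | [_]_bbabb_   read _ → write b, move right, go to p0
p0 | b[_]bbabb_   read _ → write _, move right, go to p0
p0 | b_[b]babb_   read b → write _, move right, go to p1
p1 | b__[b]abb_   read b → write _, move left, go to p2
p2 | b_[_]_abb_   read _ → write b, move right, go to p0
p0 | b_b[_]abb_   read _ → write _, move right, go to p0
p0 | b_b_[a]bb_   read a → write _, move right, go to p1
p1 | b_b__[b]b_   read b → write _, move left, go to p2
p2 | b_b_[_]_b_   read _ → write b, move right, go to p0
p0 | b_b_b[_]b_   read _ → write _, move right, go to p0
p0 | b_b_b_[b]_   read b → write _, move right, go to p1
p1 | b_b_b__[_]
M halts after 13 transitions.

13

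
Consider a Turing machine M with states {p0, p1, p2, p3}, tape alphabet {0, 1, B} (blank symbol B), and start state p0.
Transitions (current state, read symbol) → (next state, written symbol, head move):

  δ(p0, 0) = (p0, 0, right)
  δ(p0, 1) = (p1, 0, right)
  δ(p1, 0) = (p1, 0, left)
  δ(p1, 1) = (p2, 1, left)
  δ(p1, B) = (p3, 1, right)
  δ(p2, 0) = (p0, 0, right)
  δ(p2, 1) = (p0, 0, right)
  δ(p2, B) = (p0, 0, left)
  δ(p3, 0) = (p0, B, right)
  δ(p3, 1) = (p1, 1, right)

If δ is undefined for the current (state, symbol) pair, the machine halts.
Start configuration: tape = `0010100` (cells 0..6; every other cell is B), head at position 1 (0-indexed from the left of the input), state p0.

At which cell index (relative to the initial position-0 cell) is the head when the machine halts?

7

p0 | B0[0]10100B   read 0 → write 0, move right, go to p0
p0 | B00[1]0100B   read 1 → write 0, move right, go to p1
p1 | B000[0]100B   read 0 → write 0, move left, go to p1
p1 | B00[0]0100B   read 0 → write 0, move left, go to p1
p1 | B0[0]00100B   read 0 → write 0, move left, go to p1
p1 | B[0]000100B   read 0 → write 0, move left, go to p1
p1 | [B]0000100B   read B → write 1, move right, go to p3
p3 | 1[0]000100B   read 0 → write B, move right, go to p0
p0 | 1B[0]00100B   read 0 → write 0, move right, go to p0
p0 | 1B0[0]0100B   read 0 → write 0, move right, go to p0
p0 | 1B00[0]100B   read 0 → write 0, move right, go to p0
p0 | 1B000[1]00B   read 1 → write 0, move right, go to p1
p1 | 1B0000[0]0B   read 0 → write 0, move left, go to p1
p1 | 1B000[0]00B   read 0 → write 0, move left, go to p1
p1 | 1B00[0]000B   read 0 → write 0, move left, go to p1
p1 | 1B0[0]0000B   read 0 → write 0, move left, go to p1
p1 | 1B[0]00000B   read 0 → write 0, move left, go to p1
p1 | 1[B]000000B   read B → write 1, move right, go to p3
p3 | 11[0]00000B   read 0 → write B, move right, go to p0
p0 | 11B[0]0000B   read 0 → write 0, move right, go to p0
p0 | 11B0[0]000B   read 0 → write 0, move right, go to p0
p0 | 11B00[0]00B   read 0 → write 0, move right, go to p0
p0 | 11B000[0]0B   read 0 → write 0, move right, go to p0
p0 | 11B0000[0]B   read 0 → write 0, move right, go to p0
p0 | 11B00000[B]
At halt the head is at cell 7.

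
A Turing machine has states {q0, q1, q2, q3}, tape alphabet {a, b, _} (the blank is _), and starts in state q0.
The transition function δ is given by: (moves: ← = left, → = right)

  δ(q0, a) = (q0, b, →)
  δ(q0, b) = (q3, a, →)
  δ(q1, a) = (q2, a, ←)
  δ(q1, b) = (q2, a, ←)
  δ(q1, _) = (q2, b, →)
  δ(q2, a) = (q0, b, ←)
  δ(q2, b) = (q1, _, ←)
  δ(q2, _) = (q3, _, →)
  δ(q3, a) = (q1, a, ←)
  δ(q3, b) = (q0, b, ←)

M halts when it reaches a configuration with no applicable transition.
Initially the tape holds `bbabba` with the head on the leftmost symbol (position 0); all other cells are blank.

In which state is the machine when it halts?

q0 | __[b]babba   read b → write a, move →, go to q3
q3 | __a[b]abba   read b → write b, move ←, go to q0
q0 | __[a]babba   read a → write b, move →, go to q0
q0 | __b[b]abba   read b → write a, move →, go to q3
q3 | __ba[a]bba   read a → write a, move ←, go to q1
q1 | __b[a]abba   read a → write a, move ←, go to q2
q2 | __[b]aabba   read b → write _, move ←, go to q1
q1 | _[_]_aabba   read _ → write b, move →, go to q2
q2 | _b[_]aabba   read _ → write _, move →, go to q3
q3 | _b_[a]abba   read a → write a, move ←, go to q1
q1 | _b[_]aabba   read _ → write b, move →, go to q2
q2 | _bb[a]abba   read a → write b, move ←, go to q0
q0 | _b[b]babba   read b → write a, move →, go to q3
q3 | _ba[b]abba   read b → write b, move ←, go to q0
q0 | _b[a]babba   read a → write b, move →, go to q0
q0 | _bb[b]abba   read b → write a, move →, go to q3
q3 | _bba[a]bba   read a → write a, move ←, go to q1
q1 | _bb[a]abba   read a → write a, move ←, go to q2
q2 | _b[b]aabba   read b → write _, move ←, go to q1
q1 | _[b]_aabba   read b → write a, move ←, go to q2
q2 | [_]a_aabba   read _ → write _, move →, go to q3
q3 | _[a]_aabba   read a → write a, move ←, go to q1
q1 | [_]a_aabba   read _ → write b, move →, go to q2
q2 | b[a]_aabba   read a → write b, move ←, go to q0
q0 | [b]b_aabba   read b → write a, move →, go to q3
q3 | a[b]_aabba   read b → write b, move ←, go to q0
q0 | [a]b_aabba   read a → write b, move →, go to q0
q0 | b[b]_aabba   read b → write a, move →, go to q3
q3 | ba[_]aabba
No transition is defined for (q3, _); M halts in state q3.

q3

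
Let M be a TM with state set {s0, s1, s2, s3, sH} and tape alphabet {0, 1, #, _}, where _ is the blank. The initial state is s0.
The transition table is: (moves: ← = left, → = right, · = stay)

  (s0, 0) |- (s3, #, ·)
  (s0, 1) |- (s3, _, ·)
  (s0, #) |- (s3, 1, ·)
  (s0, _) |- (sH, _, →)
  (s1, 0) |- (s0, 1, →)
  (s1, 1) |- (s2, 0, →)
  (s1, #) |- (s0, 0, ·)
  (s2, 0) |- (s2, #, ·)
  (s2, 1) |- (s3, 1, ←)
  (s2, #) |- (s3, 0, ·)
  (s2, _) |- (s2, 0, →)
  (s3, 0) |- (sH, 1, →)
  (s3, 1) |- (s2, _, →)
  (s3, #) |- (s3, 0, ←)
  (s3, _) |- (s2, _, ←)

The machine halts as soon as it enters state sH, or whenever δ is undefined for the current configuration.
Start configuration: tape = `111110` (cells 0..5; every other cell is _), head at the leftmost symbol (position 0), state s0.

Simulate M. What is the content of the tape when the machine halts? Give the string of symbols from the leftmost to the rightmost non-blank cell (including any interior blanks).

0111110

state=s0 head=0 tape=_[1]11110   (s0,1)→(s3,_,·)
state=s3 head=0 tape=_[_]11110   (s3,_)→(s2,_,←)
state=s2 head=-1 tape=[_]_11110   (s2,_)→(s2,0,→)
state=s2 head=0 tape=0[_]11110   (s2,_)→(s2,0,→)
state=s2 head=1 tape=00[1]1110   (s2,1)→(s3,1,←)
state=s3 head=0 tape=0[0]11110   (s3,0)→(sH,1,→)
state=sH head=1 tape=01[1]1110
The non-blank tape span at halt is 0111110.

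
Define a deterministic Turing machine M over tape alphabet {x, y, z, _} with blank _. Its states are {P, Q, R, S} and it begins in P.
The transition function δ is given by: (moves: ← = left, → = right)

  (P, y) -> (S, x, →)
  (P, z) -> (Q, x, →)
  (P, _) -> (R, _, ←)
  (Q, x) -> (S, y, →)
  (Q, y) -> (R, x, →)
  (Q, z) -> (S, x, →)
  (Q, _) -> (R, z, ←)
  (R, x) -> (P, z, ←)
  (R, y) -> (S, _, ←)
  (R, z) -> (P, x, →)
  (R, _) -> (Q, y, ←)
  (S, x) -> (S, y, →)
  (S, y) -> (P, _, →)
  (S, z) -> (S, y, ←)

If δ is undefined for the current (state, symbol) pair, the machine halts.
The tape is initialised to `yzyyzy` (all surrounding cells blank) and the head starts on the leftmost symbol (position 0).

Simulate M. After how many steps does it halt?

state=P head=0 tape=[y]zyyzy__   (P,y)→(S,x,→)
state=S head=1 tape=x[z]yyzy__   (S,z)→(S,y,←)
state=S head=0 tape=[x]yyyzy__   (S,x)→(S,y,→)
state=S head=1 tape=y[y]yyzy__   (S,y)→(P,_,→)
state=P head=2 tape=y_[y]yzy__   (P,y)→(S,x,→)
state=S head=3 tape=y_x[y]zy__   (S,y)→(P,_,→)
state=P head=4 tape=y_x_[z]y__   (P,z)→(Q,x,→)
state=Q head=5 tape=y_x_x[y]__   (Q,y)→(R,x,→)
state=R head=6 tape=y_x_xx[_]_   (R,_)→(Q,y,←)
state=Q head=5 tape=y_x_x[x]y_   (Q,x)→(S,y,→)
state=S head=6 tape=y_x_xy[y]_   (S,y)→(P,_,→)
state=P head=7 tape=y_x_xy_[_]   (P,_)→(R,_,←)
state=R head=6 tape=y_x_xy[_]_   (R,_)→(Q,y,←)
state=Q head=5 tape=y_x_x[y]y_   (Q,y)→(R,x,→)
state=R head=6 tape=y_x_xx[y]_   (R,y)→(S,_,←)
state=S head=5 tape=y_x_x[x]__   (S,x)→(S,y,→)
state=S head=6 tape=y_x_xy[_]_
M halts after 16 transitions.

16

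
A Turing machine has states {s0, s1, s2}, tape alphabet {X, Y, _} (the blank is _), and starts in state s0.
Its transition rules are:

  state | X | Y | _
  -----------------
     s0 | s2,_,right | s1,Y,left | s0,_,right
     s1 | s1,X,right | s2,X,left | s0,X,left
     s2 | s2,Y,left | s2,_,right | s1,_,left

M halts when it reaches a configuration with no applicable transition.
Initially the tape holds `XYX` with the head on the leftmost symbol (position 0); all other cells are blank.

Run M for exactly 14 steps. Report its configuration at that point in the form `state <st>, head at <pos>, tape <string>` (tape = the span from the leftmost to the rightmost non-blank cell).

s0 | _[X]YX   read X → write _, move right, go to s2
s2 | __[Y]X   read Y → write _, move right, go to s2
s2 | ___[X]   read X → write Y, move left, go to s2
s2 | __[_]Y   read _ → write _, move left, go to s1
s1 | _[_]_Y   read _ → write X, move left, go to s0
s0 | [_]X_Y   read _ → write _, move right, go to s0
s0 | _[X]_Y   read X → write _, move right, go to s2
s2 | __[_]Y   read _ → write _, move left, go to s1
s1 | _[_]_Y   read _ → write X, move left, go to s0
s0 | [_]X_Y   read _ → write _, move right, go to s0
s0 | _[X]_Y   read X → write _, move right, go to s2
s2 | __[_]Y   read _ → write _, move left, go to s1
s1 | _[_]_Y   read _ → write X, move left, go to s0
s0 | [_]X_Y   read _ → write _, move right, go to s0
s0 | _[X]_Y
After 14 steps: state s0, head at 0, tape X_Y.

state s0, head at 0, tape X_Y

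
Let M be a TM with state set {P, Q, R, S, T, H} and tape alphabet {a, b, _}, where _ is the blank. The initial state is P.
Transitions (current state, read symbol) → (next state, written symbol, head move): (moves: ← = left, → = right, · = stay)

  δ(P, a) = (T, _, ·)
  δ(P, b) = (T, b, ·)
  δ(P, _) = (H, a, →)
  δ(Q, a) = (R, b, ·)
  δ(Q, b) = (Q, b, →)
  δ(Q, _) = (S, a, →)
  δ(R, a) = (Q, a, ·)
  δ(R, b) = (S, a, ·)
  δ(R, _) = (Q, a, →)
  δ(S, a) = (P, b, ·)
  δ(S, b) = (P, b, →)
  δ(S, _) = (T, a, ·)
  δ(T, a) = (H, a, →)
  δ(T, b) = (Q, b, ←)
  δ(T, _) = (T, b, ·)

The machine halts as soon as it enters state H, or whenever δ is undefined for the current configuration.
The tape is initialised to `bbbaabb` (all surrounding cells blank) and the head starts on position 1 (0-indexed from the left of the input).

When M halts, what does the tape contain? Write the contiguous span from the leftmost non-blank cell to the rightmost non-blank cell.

P | b[b]baabb___   read b → write b, move ·, go to T
T | b[b]baabb___   read b → write b, move ←, go to Q
Q | [b]bbaabb___   read b → write b, move →, go to Q
Q | b[b]baabb___   read b → write b, move →, go to Q
Q | bb[b]aabb___   read b → write b, move →, go to Q
Q | bbb[a]abb___   read a → write b, move ·, go to R
R | bbb[b]abb___   read b → write a, move ·, go to S
S | bbb[a]abb___   read a → write b, move ·, go to P
P | bbb[b]abb___   read b → write b, move ·, go to T
T | bbb[b]abb___   read b → write b, move ←, go to Q
Q | bb[b]babb___   read b → write b, move →, go to Q
Q | bbb[b]abb___   read b → write b, move →, go to Q
Q | bbbb[a]bb___   read a → write b, move ·, go to R
R | bbbb[b]bb___   read b → write a, move ·, go to S
S | bbbb[a]bb___   read a → write b, move ·, go to P
P | bbbb[b]bb___   read b → write b, move ·, go to T
T | bbbb[b]bb___   read b → write b, move ←, go to Q
Q | bbb[b]bbb___   read b → write b, move →, go to Q
Q | bbbb[b]bb___   read b → write b, move →, go to Q
Q | bbbbb[b]b___   read b → write b, move →, go to Q
Q | bbbbbb[b]___   read b → write b, move →, go to Q
Q | bbbbbbb[_]__   read _ → write a, move →, go to S
S | bbbbbbba[_]_   read _ → write a, move ·, go to T
T | bbbbbbba[a]_   read a → write a, move →, go to H
H | bbbbbbbaa[_]
The non-blank tape span at halt is bbbbbbbaa.

bbbbbbbaa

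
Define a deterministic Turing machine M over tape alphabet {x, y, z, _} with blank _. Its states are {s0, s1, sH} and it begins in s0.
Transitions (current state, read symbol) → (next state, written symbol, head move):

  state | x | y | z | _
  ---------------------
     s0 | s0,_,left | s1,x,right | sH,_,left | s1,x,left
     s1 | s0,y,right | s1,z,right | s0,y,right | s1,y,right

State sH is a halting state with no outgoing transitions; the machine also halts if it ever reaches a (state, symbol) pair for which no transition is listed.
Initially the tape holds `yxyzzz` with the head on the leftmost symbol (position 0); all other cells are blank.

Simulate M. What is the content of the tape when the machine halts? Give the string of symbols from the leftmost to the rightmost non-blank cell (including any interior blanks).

xyxy_z

s0 | [y]xyzzz   read y → write x, move right, go to s1
s1 | x[x]yzzz   read x → write y, move right, go to s0
s0 | xy[y]zzz   read y → write x, move right, go to s1
s1 | xyx[z]zz   read z → write y, move right, go to s0
s0 | xyxy[z]z   read z → write _, move left, go to sH
sH | xyx[y]_z
The non-blank tape span at halt is xyxy_z.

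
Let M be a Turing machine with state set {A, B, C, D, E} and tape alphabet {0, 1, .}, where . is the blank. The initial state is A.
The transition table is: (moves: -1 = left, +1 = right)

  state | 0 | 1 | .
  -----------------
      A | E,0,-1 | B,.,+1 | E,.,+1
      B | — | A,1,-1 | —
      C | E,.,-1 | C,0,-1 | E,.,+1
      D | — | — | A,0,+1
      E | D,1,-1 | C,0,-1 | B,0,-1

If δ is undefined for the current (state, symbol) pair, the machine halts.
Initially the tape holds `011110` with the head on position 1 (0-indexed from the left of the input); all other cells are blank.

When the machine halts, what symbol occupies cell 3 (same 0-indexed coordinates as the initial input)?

A | 0[1]1110   read 1 → write ., move +1, go to B
B | 0.[1]110   read 1 → write 1, move -1, go to A
A | 0[.]1110   read . → write ., move +1, go to E
E | 0.[1]110   read 1 → write 0, move -1, go to C
C | 0[.]0110   read . → write ., move +1, go to E
E | 0.[0]110   read 0 → write 1, move -1, go to D
D | 0[.]1110   read . → write 0, move +1, go to A
A | 00[1]110   read 1 → write ., move +1, go to B
B | 00.[1]10   read 1 → write 1, move -1, go to A
A | 00[.]110   read . → write ., move +1, go to E
E | 00.[1]10   read 1 → write 0, move -1, go to C
C | 00[.]010   read . → write ., move +1, go to E
E | 00.[0]10   read 0 → write 1, move -1, go to D
D | 00[.]110   read . → write 0, move +1, go to A
A | 000[1]10   read 1 → write ., move +1, go to B
B | 000.[1]0   read 1 → write 1, move -1, go to A
A | 000[.]10   read . → write ., move +1, go to E
E | 000.[1]0   read 1 → write 0, move -1, go to C
C | 000[.]00   read . → write ., move +1, go to E
E | 000.[0]0   read 0 → write 1, move -1, go to D
D | 000[.]10   read . → write 0, move +1, go to A
A | 0000[1]0   read 1 → write ., move +1, go to B
B | 0000.[0]
Cell 3 holds 0 when M halts.

0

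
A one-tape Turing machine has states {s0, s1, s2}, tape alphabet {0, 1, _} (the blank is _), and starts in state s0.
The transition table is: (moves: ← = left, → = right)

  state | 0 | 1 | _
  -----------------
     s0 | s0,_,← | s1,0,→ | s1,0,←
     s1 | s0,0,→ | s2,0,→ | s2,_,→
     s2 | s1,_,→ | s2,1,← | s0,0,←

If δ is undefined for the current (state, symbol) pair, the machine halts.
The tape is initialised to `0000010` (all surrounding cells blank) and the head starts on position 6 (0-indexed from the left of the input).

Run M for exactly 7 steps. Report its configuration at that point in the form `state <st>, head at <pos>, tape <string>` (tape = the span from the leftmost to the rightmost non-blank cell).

s0 | 000001[0]_   read 0 → write _, move ←, go to s0
s0 | 00000[1]__   read 1 → write 0, move →, go to s1
s1 | 000000[_]_   read _ → write _, move →, go to s2
s2 | 000000_[_]   read _ → write 0, move ←, go to s0
s0 | 000000[_]0   read _ → write 0, move ←, go to s1
s1 | 00000[0]00   read 0 → write 0, move →, go to s0
s0 | 000000[0]0   read 0 → write _, move ←, go to s0
s0 | 00000[0]_0
After 7 steps: state s0, head at 5, tape 000000_0.

state s0, head at 5, tape 000000_0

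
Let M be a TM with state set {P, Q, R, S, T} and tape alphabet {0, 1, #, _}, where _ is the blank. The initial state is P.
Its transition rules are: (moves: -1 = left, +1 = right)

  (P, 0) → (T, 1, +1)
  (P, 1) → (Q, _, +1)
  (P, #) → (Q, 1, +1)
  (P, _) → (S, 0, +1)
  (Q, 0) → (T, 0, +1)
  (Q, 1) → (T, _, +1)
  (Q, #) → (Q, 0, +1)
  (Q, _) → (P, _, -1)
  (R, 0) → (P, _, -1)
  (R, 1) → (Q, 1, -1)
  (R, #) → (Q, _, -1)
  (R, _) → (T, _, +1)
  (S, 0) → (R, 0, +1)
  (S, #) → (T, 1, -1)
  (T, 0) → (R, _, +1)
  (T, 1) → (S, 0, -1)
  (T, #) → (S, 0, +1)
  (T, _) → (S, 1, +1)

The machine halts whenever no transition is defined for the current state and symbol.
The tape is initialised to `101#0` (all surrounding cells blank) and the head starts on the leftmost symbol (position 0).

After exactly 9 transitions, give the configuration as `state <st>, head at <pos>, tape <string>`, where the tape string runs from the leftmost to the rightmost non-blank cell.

state S, head at 1, tape 1010

P | [1]01#0   read 1 → write _, move +1, go to Q
Q | _[0]1#0   read 0 → write 0, move +1, go to T
T | _0[1]#0   read 1 → write 0, move -1, go to S
S | _[0]0#0   read 0 → write 0, move +1, go to R
R | _0[0]#0   read 0 → write _, move -1, go to P
P | _[0]_#0   read 0 → write 1, move +1, go to T
T | _1[_]#0   read _ → write 1, move +1, go to S
S | _11[#]0   read # → write 1, move -1, go to T
T | _1[1]10   read 1 → write 0, move -1, go to S
S | _[1]010
After 9 steps: state S, head at 1, tape 1010.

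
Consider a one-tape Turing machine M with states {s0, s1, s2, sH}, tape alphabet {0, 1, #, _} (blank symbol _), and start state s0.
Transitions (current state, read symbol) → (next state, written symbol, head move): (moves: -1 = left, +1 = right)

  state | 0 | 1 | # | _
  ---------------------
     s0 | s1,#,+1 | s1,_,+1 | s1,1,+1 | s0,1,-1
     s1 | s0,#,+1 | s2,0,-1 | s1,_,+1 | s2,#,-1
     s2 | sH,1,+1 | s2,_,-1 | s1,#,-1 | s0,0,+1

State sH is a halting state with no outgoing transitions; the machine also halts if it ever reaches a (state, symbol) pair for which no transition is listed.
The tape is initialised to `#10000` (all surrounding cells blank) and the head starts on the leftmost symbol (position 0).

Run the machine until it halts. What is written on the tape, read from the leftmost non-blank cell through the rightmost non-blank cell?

state=s0 head=0 tape=___[#]10000___   (s0,#)→(s1,1,+1)
state=s1 head=1 tape=___1[1]0000___   (s1,1)→(s2,0,-1)
state=s2 head=0 tape=___[1]00000___   (s2,1)→(s2,_,-1)
state=s2 head=-1 tape=__[_]_00000___   (s2,_)→(s0,0,+1)
state=s0 head=0 tape=__0[_]00000___   (s0,_)→(s0,1,-1)
state=s0 head=-1 tape=__[0]100000___   (s0,0)→(s1,#,+1)
state=s1 head=0 tape=__#[1]00000___   (s1,1)→(s2,0,-1)
state=s2 head=-1 tape=__[#]000000___   (s2,#)→(s1,#,-1)
state=s1 head=-2 tape=_[_]#000000___   (s1,_)→(s2,#,-1)
state=s2 head=-3 tape=[_]##000000___   (s2,_)→(s0,0,+1)
state=s0 head=-2 tape=0[#]#000000___   (s0,#)→(s1,1,+1)
state=s1 head=-1 tape=01[#]000000___   (s1,#)→(s1,_,+1)
state=s1 head=0 tape=01_[0]00000___   (s1,0)→(s0,#,+1)
state=s0 head=1 tape=01_#[0]0000___   (s0,0)→(s1,#,+1)
state=s1 head=2 tape=01_##[0]000___   (s1,0)→(s0,#,+1)
state=s0 head=3 tape=01_###[0]00___   (s0,0)→(s1,#,+1)
state=s1 head=4 tape=01_####[0]0___   (s1,0)→(s0,#,+1)
state=s0 head=5 tape=01_#####[0]___   (s0,0)→(s1,#,+1)
state=s1 head=6 tape=01_######[_]__   (s1,_)→(s2,#,-1)
state=s2 head=5 tape=01_#####[#]#__   (s2,#)→(s1,#,-1)
state=s1 head=4 tape=01_####[#]##__   (s1,#)→(s1,_,+1)
state=s1 head=5 tape=01_####_[#]#__   (s1,#)→(s1,_,+1)
state=s1 head=6 tape=01_####__[#]__   (s1,#)→(s1,_,+1)
state=s1 head=7 tape=01_####___[_]_   (s1,_)→(s2,#,-1)
state=s2 head=6 tape=01_####__[_]#_   (s2,_)→(s0,0,+1)
state=s0 head=7 tape=01_####__0[#]_   (s0,#)→(s1,1,+1)
state=s1 head=8 tape=01_####__01[_]   (s1,_)→(s2,#,-1)
state=s2 head=7 tape=01_####__0[1]#   (s2,1)→(s2,_,-1)
state=s2 head=6 tape=01_####__[0]_#   (s2,0)→(sH,1,+1)
state=sH head=7 tape=01_####__1[_]#
The non-blank tape span at halt is 01_####__1_#.

01_####__1_#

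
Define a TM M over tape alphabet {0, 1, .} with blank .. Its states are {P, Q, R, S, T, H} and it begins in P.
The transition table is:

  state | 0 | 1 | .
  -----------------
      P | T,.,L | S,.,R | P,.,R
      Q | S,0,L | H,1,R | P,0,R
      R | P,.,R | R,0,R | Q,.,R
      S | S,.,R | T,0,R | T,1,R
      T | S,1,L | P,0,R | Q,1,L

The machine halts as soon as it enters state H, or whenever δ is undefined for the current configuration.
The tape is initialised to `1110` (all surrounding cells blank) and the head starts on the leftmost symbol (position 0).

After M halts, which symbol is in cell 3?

.

P | [1]110..   read 1 → write ., move R, go to S
S | .[1]10..   read 1 → write 0, move R, go to T
T | .0[1]0..   read 1 → write 0, move R, go to P
P | .00[0]..   read 0 → write ., move L, go to T
T | .0[0]...   read 0 → write 1, move L, go to S
S | .[0]1...   read 0 → write ., move R, go to S
S | ..[1]...   read 1 → write 0, move R, go to T
T | ..0[.]..   read . → write 1, move L, go to Q
Q | ..[0]1..   read 0 → write 0, move L, go to S
S | .[.]01..   read . → write 1, move R, go to T
T | .1[0]1..   read 0 → write 1, move L, go to S
S | .[1]11..   read 1 → write 0, move R, go to T
T | .0[1]1..   read 1 → write 0, move R, go to P
P | .00[1]..   read 1 → write ., move R, go to S
S | .00.[.].   read . → write 1, move R, go to T
T | .00.1[.]   read . → write 1, move L, go to Q
Q | .00.[1]1   read 1 → write 1, move R, go to H
H | .00.1[1]
Cell 3 holds . when M halts.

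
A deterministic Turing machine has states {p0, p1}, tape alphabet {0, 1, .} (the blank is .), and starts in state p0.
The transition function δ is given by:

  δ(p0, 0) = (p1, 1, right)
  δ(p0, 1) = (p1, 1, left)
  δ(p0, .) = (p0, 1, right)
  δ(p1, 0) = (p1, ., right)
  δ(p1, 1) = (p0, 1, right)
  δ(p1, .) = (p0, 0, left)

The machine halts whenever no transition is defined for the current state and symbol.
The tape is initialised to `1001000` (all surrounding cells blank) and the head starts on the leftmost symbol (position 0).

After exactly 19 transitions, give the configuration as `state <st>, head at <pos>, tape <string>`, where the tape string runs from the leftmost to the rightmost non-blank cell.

p0 | ..[1]001000..   read 1 → write 1, move left, go to p1
p1 | .[.]1001000..   read . → write 0, move left, go to p0
p0 | [.]01001000..   read . → write 1, move right, go to p0
p0 | 1[0]1001000..   read 0 → write 1, move right, go to p1
p1 | 11[1]001000..   read 1 → write 1, move right, go to p0
p0 | 111[0]01000..   read 0 → write 1, move right, go to p1
p1 | 1111[0]1000..   read 0 → write ., move right, go to p1
p1 | 1111.[1]000..   read 1 → write 1, move right, go to p0
p0 | 1111.1[0]00..   read 0 → write 1, move right, go to p1
p1 | 1111.11[0]0..   read 0 → write ., move right, go to p1
p1 | 1111.11.[0]..   read 0 → write ., move right, go to p1
p1 | 1111.11..[.].   read . → write 0, move left, go to p0
p0 | 1111.11.[.]0.   read . → write 1, move right, go to p0
p0 | 1111.11.1[0].   read 0 → write 1, move right, go to p1
p1 | 1111.11.11[.]   read . → write 0, move left, go to p0
p0 | 1111.11.1[1]0   read 1 → write 1, move left, go to p1
p1 | 1111.11.[1]10   read 1 → write 1, move right, go to p0
p0 | 1111.11.1[1]0   read 1 → write 1, move left, go to p1
p1 | 1111.11.[1]10   read 1 → write 1, move right, go to p0
p0 | 1111.11.1[1]0
After 19 steps: state p0, head at 7, tape 1111.11.110.

state p0, head at 7, tape 1111.11.110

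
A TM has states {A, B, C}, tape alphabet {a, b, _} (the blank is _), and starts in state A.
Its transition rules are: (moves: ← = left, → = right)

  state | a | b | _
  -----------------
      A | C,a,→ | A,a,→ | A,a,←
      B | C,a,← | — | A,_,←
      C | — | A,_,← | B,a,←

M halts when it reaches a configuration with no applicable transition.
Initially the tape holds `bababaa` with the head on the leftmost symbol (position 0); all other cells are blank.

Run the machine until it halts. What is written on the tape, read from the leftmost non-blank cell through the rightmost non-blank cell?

A | [b]ababaa   read b → write a, move →, go to A
A | a[a]babaa   read a → write a, move →, go to C
C | aa[b]abaa   read b → write _, move ←, go to A
A | a[a]_abaa   read a → write a, move →, go to C
C | aa[_]abaa   read _ → write a, move ←, go to B
B | a[a]aabaa   read a → write a, move ←, go to C
C | [a]aaabaa
The non-blank tape span at halt is aaaabaa.

aaaabaa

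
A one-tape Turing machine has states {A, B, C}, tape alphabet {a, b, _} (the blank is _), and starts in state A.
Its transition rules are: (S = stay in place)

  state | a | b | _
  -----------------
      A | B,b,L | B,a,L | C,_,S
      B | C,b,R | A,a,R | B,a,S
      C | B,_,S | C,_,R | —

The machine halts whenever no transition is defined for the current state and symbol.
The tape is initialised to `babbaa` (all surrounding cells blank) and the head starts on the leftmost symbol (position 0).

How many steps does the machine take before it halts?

state=A head=0 tape=_[b]abbaa_   (A,b)→(B,a,L)
state=B head=-1 tape=[_]aabbaa_   (B,_)→(B,a,S)
state=B head=-1 tape=[a]aabbaa_   (B,a)→(C,b,R)
state=C head=0 tape=b[a]abbaa_   (C,a)→(B,_,S)
state=B head=0 tape=b[_]abbaa_   (B,_)→(B,a,S)
state=B head=0 tape=b[a]abbaa_   (B,a)→(C,b,R)
state=C head=1 tape=bb[a]bbaa_   (C,a)→(B,_,S)
state=B head=1 tape=bb[_]bbaa_   (B,_)→(B,a,S)
state=B head=1 tape=bb[a]bbaa_   (B,a)→(C,b,R)
state=C head=2 tape=bbb[b]baa_   (C,b)→(C,_,R)
state=C head=3 tape=bbb_[b]aa_   (C,b)→(C,_,R)
state=C head=4 tape=bbb__[a]a_   (C,a)→(B,_,S)
state=B head=4 tape=bbb__[_]a_   (B,_)→(B,a,S)
state=B head=4 tape=bbb__[a]a_   (B,a)→(C,b,R)
state=C head=5 tape=bbb__b[a]_   (C,a)→(B,_,S)
state=B head=5 tape=bbb__b[_]_   (B,_)→(B,a,S)
state=B head=5 tape=bbb__b[a]_   (B,a)→(C,b,R)
state=C head=6 tape=bbb__bb[_]
M halts after 17 transitions.

17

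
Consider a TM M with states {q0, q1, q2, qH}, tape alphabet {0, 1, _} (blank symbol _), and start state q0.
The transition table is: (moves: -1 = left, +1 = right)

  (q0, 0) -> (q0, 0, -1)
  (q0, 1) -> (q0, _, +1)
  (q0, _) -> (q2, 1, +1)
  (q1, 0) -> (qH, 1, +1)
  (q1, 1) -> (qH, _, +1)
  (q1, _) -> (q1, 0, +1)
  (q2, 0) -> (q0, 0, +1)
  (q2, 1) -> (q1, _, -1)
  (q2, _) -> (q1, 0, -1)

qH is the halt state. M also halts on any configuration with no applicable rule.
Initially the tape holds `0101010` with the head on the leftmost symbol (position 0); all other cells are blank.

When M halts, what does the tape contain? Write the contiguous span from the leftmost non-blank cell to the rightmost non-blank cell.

10101010_0

q0 | _[0]101010__   read 0 → write 0, move -1, go to q0
q0 | [_]0101010__   read _ → write 1, move +1, go to q2
q2 | 1[0]101010__   read 0 → write 0, move +1, go to q0
q0 | 10[1]01010__   read 1 → write _, move +1, go to q0
q0 | 10_[0]1010__   read 0 → write 0, move -1, go to q0
q0 | 10[_]01010__   read _ → write 1, move +1, go to q2
q2 | 101[0]1010__   read 0 → write 0, move +1, go to q0
q0 | 1010[1]010__   read 1 → write _, move +1, go to q0
q0 | 1010_[0]10__   read 0 → write 0, move -1, go to q0
q0 | 1010[_]010__   read _ → write 1, move +1, go to q2
q2 | 10101[0]10__   read 0 → write 0, move +1, go to q0
q0 | 101010[1]0__   read 1 → write _, move +1, go to q0
q0 | 101010_[0]__   read 0 → write 0, move -1, go to q0
q0 | 101010[_]0__   read _ → write 1, move +1, go to q2
q2 | 1010101[0]__   read 0 → write 0, move +1, go to q0
q0 | 10101010[_]_   read _ → write 1, move +1, go to q2
q2 | 101010101[_]   read _ → write 0, move -1, go to q1
q1 | 10101010[1]0   read 1 → write _, move +1, go to qH
qH | 10101010_[0]
The non-blank tape span at halt is 10101010_0.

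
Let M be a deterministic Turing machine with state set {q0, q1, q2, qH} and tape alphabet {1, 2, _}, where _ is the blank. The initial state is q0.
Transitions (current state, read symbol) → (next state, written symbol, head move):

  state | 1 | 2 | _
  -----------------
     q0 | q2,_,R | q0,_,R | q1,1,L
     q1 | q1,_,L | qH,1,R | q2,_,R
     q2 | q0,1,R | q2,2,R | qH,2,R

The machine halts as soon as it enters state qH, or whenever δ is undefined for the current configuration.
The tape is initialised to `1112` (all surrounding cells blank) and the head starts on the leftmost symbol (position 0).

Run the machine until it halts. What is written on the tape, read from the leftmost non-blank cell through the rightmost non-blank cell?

1_22

q0 | [1]112__   read 1 → write _, move R, go to q2
q2 | _[1]12__   read 1 → write 1, move R, go to q0
q0 | _1[1]2__   read 1 → write _, move R, go to q2
q2 | _1_[2]__   read 2 → write 2, move R, go to q2
q2 | _1_2[_]_   read _ → write 2, move R, go to qH
qH | _1_22[_]
The non-blank tape span at halt is 1_22.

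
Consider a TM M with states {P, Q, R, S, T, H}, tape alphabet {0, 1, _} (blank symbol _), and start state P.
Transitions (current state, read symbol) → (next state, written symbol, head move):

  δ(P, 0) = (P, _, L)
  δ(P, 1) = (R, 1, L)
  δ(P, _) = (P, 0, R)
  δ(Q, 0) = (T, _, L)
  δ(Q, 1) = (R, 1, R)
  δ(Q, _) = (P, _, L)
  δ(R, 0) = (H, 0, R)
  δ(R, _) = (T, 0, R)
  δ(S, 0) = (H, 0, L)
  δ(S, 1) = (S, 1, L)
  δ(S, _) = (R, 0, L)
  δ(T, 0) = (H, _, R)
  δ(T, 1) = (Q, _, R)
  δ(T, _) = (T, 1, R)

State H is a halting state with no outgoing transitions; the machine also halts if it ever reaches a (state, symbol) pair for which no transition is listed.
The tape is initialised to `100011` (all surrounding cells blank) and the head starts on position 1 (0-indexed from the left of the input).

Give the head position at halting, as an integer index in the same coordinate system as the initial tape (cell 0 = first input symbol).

4

state=P head=1 tape=___1[0]0011   (P,0)→(P,_,L)
state=P head=0 tape=___[1]_0011   (P,1)→(R,1,L)
state=R head=-1 tape=__[_]1_0011   (R,_)→(T,0,R)
state=T head=0 tape=__0[1]_0011   (T,1)→(Q,_,R)
state=Q head=1 tape=__0_[_]0011   (Q,_)→(P,_,L)
state=P head=0 tape=__0[_]_0011   (P,_)→(P,0,R)
state=P head=1 tape=__00[_]0011   (P,_)→(P,0,R)
state=P head=2 tape=__000[0]011   (P,0)→(P,_,L)
state=P head=1 tape=__00[0]_011   (P,0)→(P,_,L)
state=P head=0 tape=__0[0]__011   (P,0)→(P,_,L)
state=P head=-1 tape=__[0]___011   (P,0)→(P,_,L)
state=P head=-2 tape=_[_]____011   (P,_)→(P,0,R)
state=P head=-1 tape=_0[_]___011   (P,_)→(P,0,R)
state=P head=0 tape=_00[_]__011   (P,_)→(P,0,R)
state=P head=1 tape=_000[_]_011   (P,_)→(P,0,R)
state=P head=2 tape=_0000[_]011   (P,_)→(P,0,R)
state=P head=3 tape=_00000[0]11   (P,0)→(P,_,L)
state=P head=2 tape=_0000[0]_11   (P,0)→(P,_,L)
state=P head=1 tape=_000[0]__11   (P,0)→(P,_,L)
state=P head=0 tape=_00[0]___11   (P,0)→(P,_,L)
state=P head=-1 tape=_0[0]____11   (P,0)→(P,_,L)
state=P head=-2 tape=_[0]_____11   (P,0)→(P,_,L)
state=P head=-3 tape=[_]______11   (P,_)→(P,0,R)
state=P head=-2 tape=0[_]_____11   (P,_)→(P,0,R)
state=P head=-1 tape=00[_]____11   (P,_)→(P,0,R)
state=P head=0 tape=000[_]___11   (P,_)→(P,0,R)
state=P head=1 tape=0000[_]__11   (P,_)→(P,0,R)
state=P head=2 tape=00000[_]_11   (P,_)→(P,0,R)
state=P head=3 tape=000000[_]11   (P,_)→(P,0,R)
state=P head=4 tape=0000000[1]1   (P,1)→(R,1,L)
state=R head=3 tape=000000[0]11   (R,0)→(H,0,R)
state=H head=4 tape=0000000[1]1
At halt the head is at cell 4.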